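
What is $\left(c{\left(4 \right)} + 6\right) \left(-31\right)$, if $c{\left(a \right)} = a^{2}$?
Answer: $-682$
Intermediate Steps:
$\left(c{\left(4 \right)} + 6\right) \left(-31\right) = \left(4^{2} + 6\right) \left(-31\right) = \left(16 + 6\right) \left(-31\right) = 22 \left(-31\right) = -682$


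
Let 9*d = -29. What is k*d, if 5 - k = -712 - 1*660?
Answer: -4437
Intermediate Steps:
d = -29/9 (d = (⅑)*(-29) = -29/9 ≈ -3.2222)
k = 1377 (k = 5 - (-712 - 1*660) = 5 - (-712 - 660) = 5 - 1*(-1372) = 5 + 1372 = 1377)
k*d = 1377*(-29/9) = -4437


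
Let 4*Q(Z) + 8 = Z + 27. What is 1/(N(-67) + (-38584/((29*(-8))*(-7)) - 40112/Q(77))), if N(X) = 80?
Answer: -87/140513 ≈ -0.00061916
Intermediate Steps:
Q(Z) = 19/4 + Z/4 (Q(Z) = -2 + (Z + 27)/4 = -2 + (27 + Z)/4 = -2 + (27/4 + Z/4) = 19/4 + Z/4)
1/(N(-67) + (-38584/((29*(-8))*(-7)) - 40112/Q(77))) = 1/(80 + (-38584/((29*(-8))*(-7)) - 40112/(19/4 + (1/4)*77))) = 1/(80 + (-38584/((-232*(-7))) - 40112/(19/4 + 77/4))) = 1/(80 + (-38584/1624 - 40112/24)) = 1/(80 + (-38584*1/1624 - 40112*1/24)) = 1/(80 + (-689/29 - 5014/3)) = 1/(80 - 147473/87) = 1/(-140513/87) = -87/140513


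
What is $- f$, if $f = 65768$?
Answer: $-65768$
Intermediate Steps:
$- f = \left(-1\right) 65768 = -65768$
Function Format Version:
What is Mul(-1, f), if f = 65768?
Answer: -65768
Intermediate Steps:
Mul(-1, f) = Mul(-1, 65768) = -65768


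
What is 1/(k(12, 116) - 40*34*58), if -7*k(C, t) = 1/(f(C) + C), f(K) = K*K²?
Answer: -12180/960758401 ≈ -1.2677e-5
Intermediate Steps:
f(K) = K³
k(C, t) = -1/(7*(C + C³)) (k(C, t) = -1/(7*(C³ + C)) = -1/(7*(C + C³)))
1/(k(12, 116) - 40*34*58) = 1/(-⅐/(12*(1 + 12²)) - 40*34*58) = 1/(-⅐*1/12/(1 + 144) - 1360*58) = 1/(-⅐*1/12/145 - 78880) = 1/(-⅐*1/12*1/145 - 78880) = 1/(-1/12180 - 78880) = 1/(-960758401/12180) = -12180/960758401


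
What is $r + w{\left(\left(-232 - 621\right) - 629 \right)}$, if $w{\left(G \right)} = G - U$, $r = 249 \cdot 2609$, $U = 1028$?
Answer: $647131$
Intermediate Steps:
$r = 649641$
$w{\left(G \right)} = -1028 + G$ ($w{\left(G \right)} = G - 1028 = -1028 + G$)
$r + w{\left(\left(-232 - 621\right) - 629 \right)} = 649641 - 2510 = 647131$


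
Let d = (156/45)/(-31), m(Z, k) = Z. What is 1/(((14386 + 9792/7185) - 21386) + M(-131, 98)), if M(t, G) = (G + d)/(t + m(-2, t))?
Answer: -29623755/207347715706 ≈ -0.00014287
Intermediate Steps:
d = -52/465 (d = (156*(1/45))*(-1/31) = (52/15)*(-1/31) = -52/465 ≈ -0.11183)
M(t, G) = (-52/465 + G)/(-2 + t) (M(t, G) = (G - 52/465)/(t - 2) = (-52/465 + G)/(-2 + t))
1/(((14386 + 9792/7185) - 21386) + M(-131, 98)) = 1/(((14386 + 9792/7185) - 21386) + (-52/465 + 98)/(-2 - 131)) = 1/(((14386 + 9792*(1/7185)) - 21386) + (45518/465)/(-133)) = 1/(((14386 + 3264/2395) - 21386) - 1/133*45518/465) = 1/((34457734/2395 - 21386) - 45518/61845) = 1/(-16761736/2395 - 45518/61845) = 1/(-207347715706/29623755) = -29623755/207347715706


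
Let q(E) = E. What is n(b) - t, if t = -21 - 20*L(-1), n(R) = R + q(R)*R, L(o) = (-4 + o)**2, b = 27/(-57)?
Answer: 187991/361 ≈ 520.75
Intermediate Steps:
b = -9/19 (b = 27*(-1/57) = -9/19 ≈ -0.47368)
n(R) = R + R**2 (n(R) = R + R*R = R + R**2)
t = -521 (t = -21 - 20*(-4 - 1)**2 = -21 - 20*(-5)**2 = -21 - 20*25 = -21 - 500 = -521)
n(b) - t = -9*(1 - 9/19)/19 - 1*(-521) = -9/19*10/19 + 521 = -90/361 + 521 = 187991/361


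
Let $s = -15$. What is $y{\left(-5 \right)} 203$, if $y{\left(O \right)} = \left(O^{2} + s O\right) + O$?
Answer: $19285$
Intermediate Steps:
$y{\left(O \right)} = O^{2} - 14 O$ ($y{\left(O \right)} = \left(O^{2} - 15 O\right) + O = O^{2} - 14 O$)
$y{\left(-5 \right)} 203 = - 5 \left(-14 - 5\right) 203 = \left(-5\right) \left(-19\right) 203 = 95 \cdot 203 = 19285$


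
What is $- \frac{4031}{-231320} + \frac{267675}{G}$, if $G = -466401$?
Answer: $- \frac{20012839523}{35962626440} \approx -0.55649$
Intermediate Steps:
$- \frac{4031}{-231320} + \frac{267675}{G} = - \frac{4031}{-231320} + \frac{267675}{-466401} = \left(-4031\right) \left(- \frac{1}{231320}\right) + 267675 \left(- \frac{1}{466401}\right) = \frac{4031}{231320} - \frac{89225}{155467} = - \frac{20012839523}{35962626440}$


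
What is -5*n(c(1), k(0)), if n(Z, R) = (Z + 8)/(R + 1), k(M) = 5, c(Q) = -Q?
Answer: -35/6 ≈ -5.8333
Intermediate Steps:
n(Z, R) = (8 + Z)/(1 + R)
-5*n(c(1), k(0)) = -5*(8 - 1*1)/(1 + 5) = -5*(8 - 1)/6 = -5*7/6 = -35/6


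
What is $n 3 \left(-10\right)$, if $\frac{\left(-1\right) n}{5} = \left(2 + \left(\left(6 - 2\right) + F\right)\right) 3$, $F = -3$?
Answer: $1350$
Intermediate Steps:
$n = -45$ ($n = - 5 \left(2 + \left(\left(6 - 2\right) - 3\right)\right) 3 = - 5 \left(2 + \left(4 - 3\right)\right) 3 = - 5 \left(2 + 1\right) 3 = - 5 \cdot 3 \cdot 3 = \left(-5\right) 9 = -45$)
$n 3 \left(-10\right) = \left(-45\right) 3 \left(-10\right) = \left(-135\right) \left(-10\right) = 1350$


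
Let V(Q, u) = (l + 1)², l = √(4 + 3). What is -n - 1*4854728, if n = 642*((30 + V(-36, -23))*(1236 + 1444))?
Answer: -70236008 - 3441120*√7 ≈ -7.9340e+7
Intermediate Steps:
l = √7 ≈ 2.6458
V(Q, u) = (1 + √7)² (V(Q, u) = (√7 + 1)² = (1 + √7)²)
n = 51616800 + 1720560*(1 + √7)² (n = 642*((30 + (1 + √7)²)*(1236 + 1444)) = 642*((30 + (1 + √7)²)*2680) = 642*(80400 + 2680*(1 + √7)²) = 51616800 + 1720560*(1 + √7)² ≈ 7.4486e+7)
-n - 1*4854728 = -(65381280 + 3441120*√7) - 1*4854728 = (-65381280 - 3441120*√7) - 4854728 = -70236008 - 3441120*√7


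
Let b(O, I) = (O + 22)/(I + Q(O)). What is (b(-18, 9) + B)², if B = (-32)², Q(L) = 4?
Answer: 177315856/169 ≈ 1.0492e+6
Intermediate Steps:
B = 1024
b(O, I) = (22 + O)/(4 + I) (b(O, I) = (O + 22)/(I + 4) = (22 + O)/(4 + I))
(b(-18, 9) + B)² = ((22 - 18)/(4 + 9) + 1024)² = (4/13 + 1024)² = (13316/13)² = 177315856/169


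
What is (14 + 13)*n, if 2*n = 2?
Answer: 27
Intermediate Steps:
n = 1 (n = (½)*2 = 1)
(14 + 13)*n = (14 + 13)*1 = 27*1 = 27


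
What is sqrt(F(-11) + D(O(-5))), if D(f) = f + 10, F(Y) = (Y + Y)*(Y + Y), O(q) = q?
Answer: sqrt(489) ≈ 22.113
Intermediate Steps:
F(Y) = 4*Y**2 (F(Y) = (2*Y)*(2*Y) = 4*Y**2)
D(f) = 10 + f
sqrt(F(-11) + D(O(-5))) = sqrt(4*(-11)**2 + (10 - 5)) = sqrt(4*121 + 5) = sqrt(484 + 5) = sqrt(489)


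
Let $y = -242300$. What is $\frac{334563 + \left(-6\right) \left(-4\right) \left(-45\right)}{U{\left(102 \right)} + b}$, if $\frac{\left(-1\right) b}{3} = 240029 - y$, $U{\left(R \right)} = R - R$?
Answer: $- \frac{111161}{482329} \approx -0.23047$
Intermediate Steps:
$U{\left(R \right)} = 0$
$b = -1446987$ ($b = - 3 \left(240029 - -242300\right) = - 3 \left(240029 + 242300\right) = \left(-3\right) 482329 = -1446987$)
$\frac{334563 + \left(-6\right) \left(-4\right) \left(-45\right)}{U{\left(102 \right)} + b} = \frac{334563 + \left(-6\right) \left(-4\right) \left(-45\right)}{0 - 1446987} = \frac{334563 + 24 \left(-45\right)}{-1446987} = \left(334563 - 1080\right) \left(- \frac{1}{1446987}\right) = 333483 \left(- \frac{1}{1446987}\right) = - \frac{111161}{482329}$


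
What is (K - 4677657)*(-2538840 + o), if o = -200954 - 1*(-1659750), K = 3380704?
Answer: 1400766305932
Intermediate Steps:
o = 1458796 (o = -200954 + 1659750 = 1458796)
(K - 4677657)*(-2538840 + o) = (3380704 - 4677657)*(-2538840 + 1458796) = -1296953*(-1080044) = 1400766305932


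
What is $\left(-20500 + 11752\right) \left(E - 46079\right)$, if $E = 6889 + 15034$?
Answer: $211316688$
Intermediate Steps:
$E = 21923$
$\left(-20500 + 11752\right) \left(E - 46079\right) = \left(-20500 + 11752\right) \left(21923 - 46079\right) = \left(-8748\right) \left(-24156\right) = 211316688$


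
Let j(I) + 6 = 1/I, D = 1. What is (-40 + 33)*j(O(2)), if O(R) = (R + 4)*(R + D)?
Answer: 749/18 ≈ 41.611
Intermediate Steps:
O(R) = (1 + R)*(4 + R) (O(R) = (R + 4)*(R + 1) = (4 + R)*(1 + R) = (1 + R)*(4 + R))
j(I) = -6 + 1/I
(-40 + 33)*j(O(2)) = (-40 + 33)*(-6 + 1/(4 + 2² + 5*2)) = -7*(-6 + 1/(4 + 4 + 10)) = -7*(-6 + 1/18) = -7*(-107/18) = 749/18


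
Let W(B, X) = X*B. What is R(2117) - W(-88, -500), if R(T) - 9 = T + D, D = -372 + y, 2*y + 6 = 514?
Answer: -41992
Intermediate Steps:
y = 254 (y = -3 + (½)*514 = -3 + 257 = 254)
W(B, X) = B*X
D = -118 (D = -372 + 254 = -118)
R(T) = -109 + T (R(T) = 9 + (T - 118) = 9 + (-118 + T) = -109 + T)
R(2117) - W(-88, -500) = (-109 + 2117) - (-88)*(-500) = 2008 - 1*44000 = 2008 - 44000 = -41992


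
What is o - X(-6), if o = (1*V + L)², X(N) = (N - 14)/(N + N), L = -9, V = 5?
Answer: 43/3 ≈ 14.333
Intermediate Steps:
X(N) = (-14 + N)/(2*N) (X(N) = (-14 + N)/((2*N)) = (-14 + N)*(1/(2*N)) = (-14 + N)/(2*N))
o = 16 (o = (1*5 - 9)² = (5 - 9)² = (-4)² = 16)
o - X(-6) = 16 - (-14 - 6)/(2*(-6)) = 16 - (-1)*(-20)/(2*6) = 16 - 1*5/3 = 16 - 5/3 = 43/3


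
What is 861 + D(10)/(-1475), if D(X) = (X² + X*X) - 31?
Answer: 1269806/1475 ≈ 860.89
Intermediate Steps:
D(X) = -31 + 2*X² (D(X) = (X² + X²) - 31 = 2*X² - 31 = -31 + 2*X²)
861 + D(10)/(-1475) = 861 + (-31 + 2*10²)/(-1475) = 861 + (-31 + 2*100)*(-1/1475) = 861 + (-31 + 200)*(-1/1475) = 861 + 169*(-1/1475) = 861 - 169/1475 = 1269806/1475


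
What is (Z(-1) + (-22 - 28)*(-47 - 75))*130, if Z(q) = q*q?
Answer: 793130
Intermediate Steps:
Z(q) = q²
(Z(-1) + (-22 - 28)*(-47 - 75))*130 = ((-1)² + (-22 - 28)*(-47 - 75))*130 = (1 - 50*(-122))*130 = (1 + 6100)*130 = 6101*130 = 793130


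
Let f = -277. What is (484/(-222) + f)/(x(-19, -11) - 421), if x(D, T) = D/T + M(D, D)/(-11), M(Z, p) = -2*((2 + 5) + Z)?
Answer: 17941/27084 ≈ 0.66242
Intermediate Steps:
M(Z, p) = -14 - 2*Z (M(Z, p) = -2*(7 + Z) = -14 - 2*Z)
x(D, T) = 14/11 + 2*D/11 + D/T (x(D, T) = D/T + (-14 - 2*D)/(-11) = D/T + (-14 - 2*D)*(-1/11) = D/T + (14/11 + 2*D/11) = 14/11 + 2*D/11 + D/T)
(484/(-222) + f)/(x(-19, -11) - 421) = (484/(-222) - 277)/((-19 + (2/11)*(-11)*(7 - 19))/(-11) - 421) = (484*(-1/222) - 277)/(-(-19 + (2/11)*(-11)*(-12))/11 - 421) = (-242/111 - 277)/(-(-19 + 24)/11 - 421) = -30989/(111*(-1/11*5 - 421)) = -30989/(111*(-5/11 - 421)) = -30989/(111*(-4636/11)) = -30989/111*(-11/4636) = 17941/27084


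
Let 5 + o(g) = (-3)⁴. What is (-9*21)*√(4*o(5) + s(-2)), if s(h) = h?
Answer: -189*√302 ≈ -3284.5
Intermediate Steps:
o(g) = 76 (o(g) = -5 + (-3)⁴ = -5 + 81 = 76)
(-9*21)*√(4*o(5) + s(-2)) = (-9*21)*√(4*76 - 2) = -189*√(304 - 2) = -189*√302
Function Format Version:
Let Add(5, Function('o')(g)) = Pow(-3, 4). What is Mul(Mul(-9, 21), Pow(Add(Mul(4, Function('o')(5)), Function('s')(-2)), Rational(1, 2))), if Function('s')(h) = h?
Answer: Mul(-189, Pow(302, Rational(1, 2))) ≈ -3284.5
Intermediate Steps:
Function('o')(g) = 76 (Function('o')(g) = Add(-5, Pow(-3, 4)) = Add(-5, 81) = 76)
Mul(Mul(-9, 21), Pow(Add(Mul(4, Function('o')(5)), Function('s')(-2)), Rational(1, 2))) = Mul(Mul(-9, 21), Pow(Add(Mul(4, 76), -2), Rational(1, 2))) = Mul(-189, Pow(Add(304, -2), Rational(1, 2))) = Mul(-189, Pow(302, Rational(1, 2)))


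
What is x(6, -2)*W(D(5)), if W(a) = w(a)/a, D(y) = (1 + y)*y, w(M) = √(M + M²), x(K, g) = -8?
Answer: -4*√930/15 ≈ -8.1322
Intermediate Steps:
D(y) = y*(1 + y)
W(a) = √(a*(1 + a))/a
x(6, -2)*W(D(5)) = -8*√((5*(1 + 5))*(1 + 5*(1 + 5)))/(5*(1 + 5)) = -8*√((5*6)*(1 + 5*6))/(5*6) = -8*√(30*(1 + 30))/30 = -4*√(30*31)/15 = -4*√930/15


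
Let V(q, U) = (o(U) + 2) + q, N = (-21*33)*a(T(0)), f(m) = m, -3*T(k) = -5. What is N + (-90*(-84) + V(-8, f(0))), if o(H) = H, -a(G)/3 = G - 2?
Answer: 6861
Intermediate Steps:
T(k) = 5/3 (T(k) = -⅓*(-5) = 5/3)
a(G) = 6 - 3*G (a(G) = -3*(G - 2) = -3*(-2 + G) = 6 - 3*G)
N = -693 (N = (-21*33)*(6 - 3*5/3) = -693*(6 - 5) = -693*1 = -693)
V(q, U) = 2 + U + q (V(q, U) = (U + 2) + q = (2 + U) + q = 2 + U + q)
N + (-90*(-84) + V(-8, f(0))) = -693 + (-90*(-84) + (2 + 0 - 8)) = -693 + (7560 - 6) = -693 + 7554 = 6861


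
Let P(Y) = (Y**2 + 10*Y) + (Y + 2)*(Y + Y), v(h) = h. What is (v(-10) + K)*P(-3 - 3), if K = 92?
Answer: 1968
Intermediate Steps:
P(Y) = Y**2 + 10*Y + 2*Y*(2 + Y) (P(Y) = (Y**2 + 10*Y) + (2 + Y)*(2*Y) = (Y**2 + 10*Y) + 2*Y*(2 + Y) = Y**2 + 10*Y + 2*Y*(2 + Y))
(v(-10) + K)*P(-3 - 3) = (-10 + 92)*((-3 - 3)*(14 + 3*(-3 - 3))) = 82*(-6*(14 + 3*(-6))) = 82*(-6*(14 - 18)) = 82*(-6*(-4)) = 82*24 = 1968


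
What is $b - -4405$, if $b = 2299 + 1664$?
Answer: $8368$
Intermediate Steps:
$b = 3963$
$b - -4405 = 3963 - -4405 = 3963 + 4405 = 8368$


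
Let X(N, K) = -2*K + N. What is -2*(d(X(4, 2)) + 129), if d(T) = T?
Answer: -258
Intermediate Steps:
X(N, K) = N - 2*K
-2*(d(X(4, 2)) + 129) = -2*((4 - 2*2) + 129) = -2*((4 - 4) + 129) = -2*(0 + 129) = -2*129 = -258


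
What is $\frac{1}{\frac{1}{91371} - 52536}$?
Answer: $- \frac{91371}{4800266855} \approx -1.9035 \cdot 10^{-5}$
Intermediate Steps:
$\frac{1}{\frac{1}{91371} - 52536} = \frac{1}{- \frac{4800266855}{91371}} = - \frac{91371}{4800266855}$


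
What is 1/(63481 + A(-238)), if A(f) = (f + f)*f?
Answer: 1/176769 ≈ 5.6571e-6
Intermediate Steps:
A(f) = 2*f**2 (A(f) = (2*f)*f = 2*f**2)
1/(63481 + A(-238)) = 1/(63481 + 2*(-238)**2) = 1/(63481 + 2*56644) = 1/(63481 + 113288) = 1/176769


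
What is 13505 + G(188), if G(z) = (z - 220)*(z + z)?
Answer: 1473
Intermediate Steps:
G(z) = 2*z*(-220 + z) (G(z) = (-220 + z)*(2*z) = 2*z*(-220 + z))
13505 + G(188) = 13505 + 2*188*(-220 + 188) = 13505 + 2*188*(-32) = 13505 - 12032 = 1473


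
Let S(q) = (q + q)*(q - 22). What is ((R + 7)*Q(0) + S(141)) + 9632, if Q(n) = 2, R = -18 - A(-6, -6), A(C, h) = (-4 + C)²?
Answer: 42968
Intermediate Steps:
R = -118 (R = -18 - (-4 - 6)² = -18 - 1*(-10)² = -18 - 1*100 = -18 - 100 = -118)
S(q) = 2*q*(-22 + q) (S(q) = (2*q)*(-22 + q) = 2*q*(-22 + q))
((R + 7)*Q(0) + S(141)) + 9632 = ((-118 + 7)*2 + 2*141*(-22 + 141)) + 9632 = (-111*2 + 2*141*119) + 9632 = (-222 + 33558) + 9632 = 33336 + 9632 = 42968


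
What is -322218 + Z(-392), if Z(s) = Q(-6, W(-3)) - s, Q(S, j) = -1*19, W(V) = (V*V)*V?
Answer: -321845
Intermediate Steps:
W(V) = V**3 (W(V) = V**2*V = V**3)
Q(S, j) = -19
Z(s) = -19 - s
-322218 + Z(-392) = -322218 + (-19 - 1*(-392)) = -322218 + (-19 + 392) = -322218 + 373 = -321845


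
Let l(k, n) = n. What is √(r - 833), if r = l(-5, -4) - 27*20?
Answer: 9*I*√17 ≈ 37.108*I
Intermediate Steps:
r = -544 (r = -4 - 27*20 = -4 - 540 = -544)
√(r - 833) = √(-544 - 833) = √(-1377) = 9*I*√17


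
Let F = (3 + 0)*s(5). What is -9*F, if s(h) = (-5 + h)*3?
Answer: 0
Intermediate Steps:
s(h) = -15 + 3*h
F = 0 (F = (3 + 0)*(-15 + 3*5) = 3*(-15 + 15) = 3*0 = 0)
-9*F = -9*0 = 0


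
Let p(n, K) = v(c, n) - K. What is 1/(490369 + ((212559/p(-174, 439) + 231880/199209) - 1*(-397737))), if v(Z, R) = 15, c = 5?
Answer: 84464616/74971286908585 ≈ 1.1266e-6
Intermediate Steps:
p(n, K) = 15 - K
1/(490369 + ((212559/p(-174, 439) + 231880/199209) - 1*(-397737))) = 1/(490369 + ((212559/(15 - 1*439) + 231880/199209) - 1*(-397737))) = 1/(490369 + ((212559/(15 - 439) + 231880*(1/199209)) + 397737)) = 1/(490369 + ((212559/(-424) + 231880/199209) + 397737)) = 1/(490369 + ((212559*(-1/424) + 231880/199209) + 397737)) = 1/(490369 + ((-212559/424 + 231880/199209) + 397737)) = 1/(490369 + (-42245348711/84464616 + 397737)) = 1/(490369 + 33552457625281/84464616) = 1/(74971286908585/84464616) = 84464616/74971286908585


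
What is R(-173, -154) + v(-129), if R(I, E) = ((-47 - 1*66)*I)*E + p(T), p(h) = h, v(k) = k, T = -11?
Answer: -3010686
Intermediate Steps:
R(I, E) = -11 - 113*E*I (R(I, E) = ((-47 - 1*66)*I)*E - 11 = ((-47 - 66)*I)*E - 11 = (-113*I)*E - 11 = -113*E*I - 11 = -11 - 113*E*I)
R(-173, -154) + v(-129) = (-11 - 113*(-154)*(-173)) - 129 = (-11 - 3010546) - 129 = -3010557 - 129 = -3010686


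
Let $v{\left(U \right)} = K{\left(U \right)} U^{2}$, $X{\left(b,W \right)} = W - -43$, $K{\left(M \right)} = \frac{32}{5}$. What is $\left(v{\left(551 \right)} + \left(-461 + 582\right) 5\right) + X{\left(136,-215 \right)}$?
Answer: $\frac{9717397}{5} \approx 1.9435 \cdot 10^{6}$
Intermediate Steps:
$K{\left(M \right)} = \frac{32}{5}$ ($K{\left(M \right)} = 32 \cdot \frac{1}{5} = \frac{32}{5}$)
$X{\left(b,W \right)} = 43 + W$ ($X{\left(b,W \right)} = W + 43 = 43 + W$)
$v{\left(U \right)} = \frac{32 U^{2}}{5}$
$\left(v{\left(551 \right)} + \left(-461 + 582\right) 5\right) + X{\left(136,-215 \right)} = \left(\frac{32 \cdot 551^{2}}{5} + \left(-461 + 582\right) 5\right) + \left(43 - 215\right) = \left(\frac{32}{5} \cdot 303601 + 121 \cdot 5\right) - 172 = \left(\frac{9715232}{5} + 605\right) - 172 = \frac{9718257}{5} - 172 = \frac{9717397}{5}$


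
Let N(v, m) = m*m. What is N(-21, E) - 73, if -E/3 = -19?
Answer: 3176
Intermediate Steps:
E = 57 (E = -3*(-19) = 57)
N(v, m) = m²
N(-21, E) - 73 = 57² - 73 = 3249 - 73 = 3176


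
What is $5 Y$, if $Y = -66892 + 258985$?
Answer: $960465$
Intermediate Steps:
$Y = 192093$
$5 Y = 5 \cdot 192093 = 960465$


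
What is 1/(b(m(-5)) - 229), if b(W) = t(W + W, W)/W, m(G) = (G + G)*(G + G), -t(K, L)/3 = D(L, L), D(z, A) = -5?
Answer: -20/4577 ≈ -0.0043697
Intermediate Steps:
t(K, L) = 15 (t(K, L) = -3*(-5) = 15)
m(G) = 4*G**2 (m(G) = (2*G)*(2*G) = 4*G**2)
b(W) = 15/W
1/(b(m(-5)) - 229) = 1/(15/((4*(-5)**2)) - 229) = 1/(15/((4*25)) - 229) = 1/(15/100 - 229) = 1/(15*(1/100) - 229) = 1/(3/20 - 229) = 1/(-4577/20) = -20/4577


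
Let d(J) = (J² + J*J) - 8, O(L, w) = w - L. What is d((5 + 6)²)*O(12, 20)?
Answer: 234192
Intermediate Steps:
d(J) = -8 + 2*J² (d(J) = (J² + J²) - 8 = 2*J² - 8 = -8 + 2*J²)
d((5 + 6)²)*O(12, 20) = (-8 + 2*((5 + 6)²)²)*(20 - 1*12) = (-8 + 2*(11²)²)*(20 - 12) = (-8 + 2*121²)*8 = (-8 + 2*14641)*8 = (-8 + 29282)*8 = 29274*8 = 234192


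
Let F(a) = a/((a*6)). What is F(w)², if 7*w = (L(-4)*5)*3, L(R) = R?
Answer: 1/36 ≈ 0.027778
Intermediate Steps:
w = -60/7 (w = (-4*5*3)/7 = (-20*3)/7 = (⅐)*(-60) = -60/7 ≈ -8.5714)
F(a) = ⅙ (F(a) = a/((6*a)) = a*(1/(6*a)) = ⅙)
F(w)² = (⅙)² = 1/36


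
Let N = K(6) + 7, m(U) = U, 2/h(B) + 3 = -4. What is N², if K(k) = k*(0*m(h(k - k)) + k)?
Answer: 1849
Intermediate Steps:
h(B) = -2/7 (h(B) = 2/(-3 - 4) = 2/(-7) = 2*(-⅐) = -2/7)
K(k) = k² (K(k) = k*(0*(-2/7) + k) = k*(0 + k) = k*k = k²)
N = 43 (N = 6² + 7 = 36 + 7 = 43)
N² = 43² = 1849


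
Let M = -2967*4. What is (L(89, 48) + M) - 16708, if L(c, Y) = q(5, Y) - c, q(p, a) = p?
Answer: -28660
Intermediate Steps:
L(c, Y) = 5 - c
M = -11868
(L(89, 48) + M) - 16708 = ((5 - 1*89) - 11868) - 16708 = ((5 - 89) - 11868) - 16708 = (-84 - 11868) - 16708 = -11952 - 16708 = -28660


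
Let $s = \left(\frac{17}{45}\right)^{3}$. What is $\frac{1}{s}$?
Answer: $\frac{91125}{4913} \approx 18.548$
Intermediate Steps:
$s = \frac{4913}{91125}$ ($s = \left(17 \cdot \frac{1}{45}\right)^{3} = \left(\frac{17}{45}\right)^{3} = \frac{4913}{91125} \approx 0.053915$)
$\frac{1}{s} = \frac{1}{\frac{4913}{91125}} = \frac{91125}{4913}$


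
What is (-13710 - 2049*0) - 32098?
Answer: -45808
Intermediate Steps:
(-13710 - 2049*0) - 32098 = (-13710 + 0) - 32098 = -13710 - 32098 = -45808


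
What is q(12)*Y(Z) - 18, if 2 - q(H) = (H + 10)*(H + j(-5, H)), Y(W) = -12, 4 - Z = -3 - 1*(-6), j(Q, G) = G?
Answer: 6294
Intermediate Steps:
Z = 1 (Z = 4 - (-3 - 1*(-6)) = 4 - (-3 + 6) = 4 - 1*3 = 4 - 3 = 1)
q(H) = 2 - 2*H*(10 + H) (q(H) = 2 - (H + 10)*(H + H) = 2 - (10 + H)*2*H = 2 - 2*H*(10 + H))
q(12)*Y(Z) - 18 = (2 - 20*12 - 2*12**2)*(-12) - 18 = (2 - 240 - 2*144)*(-12) - 18 = (2 - 240 - 288)*(-12) - 18 = -526*(-12) - 18 = 6312 - 18 = 6294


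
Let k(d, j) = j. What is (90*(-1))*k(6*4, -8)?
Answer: 720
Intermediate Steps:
(90*(-1))*k(6*4, -8) = (90*(-1))*(-8) = -90*(-8) = 720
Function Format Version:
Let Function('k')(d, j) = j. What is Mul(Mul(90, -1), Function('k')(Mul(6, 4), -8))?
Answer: 720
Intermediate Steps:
Mul(Mul(90, -1), Function('k')(Mul(6, 4), -8)) = Mul(Mul(90, -1), -8) = Mul(-90, -8) = 720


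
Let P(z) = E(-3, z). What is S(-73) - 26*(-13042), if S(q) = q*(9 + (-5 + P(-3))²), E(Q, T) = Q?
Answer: 333763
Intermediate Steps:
P(z) = -3
S(q) = 73*q (S(q) = q*(9 + (-5 - 3)²) = q*(9 + (-8)²) = q*(9 + 64) = q*73 = 73*q)
S(-73) - 26*(-13042) = 73*(-73) - 26*(-13042) = -5329 + 339092 = 333763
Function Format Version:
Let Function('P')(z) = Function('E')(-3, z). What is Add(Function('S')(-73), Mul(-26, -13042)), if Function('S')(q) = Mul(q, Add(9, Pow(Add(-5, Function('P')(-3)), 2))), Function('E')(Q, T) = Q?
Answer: 333763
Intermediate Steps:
Function('P')(z) = -3
Function('S')(q) = Mul(73, q) (Function('S')(q) = Mul(q, Add(9, Pow(Add(-5, -3), 2))) = Mul(q, Add(9, Pow(-8, 2))) = Mul(q, Add(9, 64)) = Mul(q, 73) = Mul(73, q))
Add(Function('S')(-73), Mul(-26, -13042)) = Add(Mul(73, -73), Mul(-26, -13042)) = Add(-5329, 339092) = 333763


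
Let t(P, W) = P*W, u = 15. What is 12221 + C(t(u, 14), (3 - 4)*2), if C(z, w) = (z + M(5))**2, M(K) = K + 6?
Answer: 61062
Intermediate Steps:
M(K) = 6 + K
C(z, w) = (11 + z)**2 (C(z, w) = (z + (6 + 5))**2 = (z + 11)**2 = (11 + z)**2)
12221 + C(t(u, 14), (3 - 4)*2) = 12221 + (11 + 15*14)**2 = 12221 + (11 + 210)**2 = 12221 + 221**2 = 12221 + 48841 = 61062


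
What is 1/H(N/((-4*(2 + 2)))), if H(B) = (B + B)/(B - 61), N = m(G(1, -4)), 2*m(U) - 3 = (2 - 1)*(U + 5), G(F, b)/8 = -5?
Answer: -30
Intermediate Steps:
G(F, b) = -40 (G(F, b) = 8*(-5) = -40)
m(U) = 4 + U/2 (m(U) = 3/2 + ((2 - 1)*(U + 5))/2 = 3/2 + (1*(5 + U))/2 = 3/2 + (5 + U)/2 = 3/2 + (5/2 + U/2) = 4 + U/2)
N = -16 (N = 4 + (½)*(-40) = 4 - 20 = -16)
H(B) = 2*B/(-61 + B) (H(B) = (2*B)/(-61 + B) = 2*B/(-61 + B))
1/H(N/((-4*(2 + 2)))) = 1/(2*(-16*(-1/(4*(2 + 2))))/(-61 - 16*(-1/(4*(2 + 2))))) = 1/(2*(-16/((-4*4)))/(-61 - 16/((-4*4)))) = 1/(2*(-16/(-16))/(-61 - 16/(-16))) = 1/(2*(-16*(-1/16))/(-61 - 16*(-1/16))) = 1/(2*1/(-61 + 1)) = 1/(2*1/(-60)) = 1/(2*1*(-1/60)) = 1/(-1/30) = -30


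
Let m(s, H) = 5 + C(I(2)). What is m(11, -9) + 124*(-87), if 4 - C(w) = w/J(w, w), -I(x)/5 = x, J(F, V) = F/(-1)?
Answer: -10778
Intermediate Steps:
J(F, V) = -F (J(F, V) = F*(-1) = -F)
I(x) = -5*x
C(w) = 5 (C(w) = 4 - w/((-w)) = 4 - w*(-1/w) = 4 - 1*(-1) = 4 + 1 = 5)
m(s, H) = 10 (m(s, H) = 5 + 5 = 10)
m(11, -9) + 124*(-87) = 10 + 124*(-87) = 10 - 10788 = -10778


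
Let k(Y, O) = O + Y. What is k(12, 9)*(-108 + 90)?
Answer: -378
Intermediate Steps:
k(12, 9)*(-108 + 90) = (9 + 12)*(-108 + 90) = 21*(-18) = -378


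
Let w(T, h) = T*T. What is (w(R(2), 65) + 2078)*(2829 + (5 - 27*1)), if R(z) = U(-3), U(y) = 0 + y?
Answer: 5858209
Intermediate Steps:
U(y) = y
R(z) = -3
w(T, h) = T**2
(w(R(2), 65) + 2078)*(2829 + (5 - 27*1)) = ((-3)**2 + 2078)*(2829 + (5 - 27*1)) = (9 + 2078)*(2829 + (5 - 27)) = 2087*(2829 - 22) = 2087*2807 = 5858209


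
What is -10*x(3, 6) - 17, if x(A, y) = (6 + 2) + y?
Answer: -157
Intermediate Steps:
x(A, y) = 8 + y
-10*x(3, 6) - 17 = -10*(8 + 6) - 17 = -10*14 - 17 = -140 - 17 = -157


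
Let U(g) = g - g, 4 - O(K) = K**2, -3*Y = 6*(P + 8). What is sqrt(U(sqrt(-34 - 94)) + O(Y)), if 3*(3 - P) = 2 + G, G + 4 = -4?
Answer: 4*I*sqrt(42) ≈ 25.923*I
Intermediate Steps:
G = -8 (G = -4 - 4 = -8)
P = 5 (P = 3 - (2 - 8)/3 = 3 - 1/3*(-6) = 3 + 2 = 5)
Y = -26 (Y = -2*(5 + 8) = -2*13 = -1/3*78 = -26)
O(K) = 4 - K**2
U(g) = 0
sqrt(U(sqrt(-34 - 94)) + O(Y)) = sqrt(0 + (4 - 1*(-26)**2)) = sqrt(0 + (4 - 1*676)) = sqrt(0 + (4 - 676)) = sqrt(0 - 672) = sqrt(-672) = 4*I*sqrt(42)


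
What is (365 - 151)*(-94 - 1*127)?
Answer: -47294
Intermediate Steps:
(365 - 151)*(-94 - 1*127) = 214*(-94 - 127) = 214*(-221) = -47294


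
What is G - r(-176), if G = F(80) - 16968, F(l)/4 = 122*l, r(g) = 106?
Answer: 21966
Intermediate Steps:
F(l) = 488*l (F(l) = 4*(122*l) = 488*l)
G = 22072 (G = 488*80 - 16968 = 39040 - 16968 = 22072)
G - r(-176) = 22072 - 1*106 = 22072 - 106 = 21966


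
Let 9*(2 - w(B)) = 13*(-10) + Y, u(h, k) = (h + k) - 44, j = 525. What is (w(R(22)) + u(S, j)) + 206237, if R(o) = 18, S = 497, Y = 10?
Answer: 621691/3 ≈ 2.0723e+5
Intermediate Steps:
u(h, k) = -44 + h + k
w(B) = 46/3 (w(B) = 2 - (13*(-10) + 10)/9 = 2 - (-130 + 10)/9 = 2 - 1/9*(-120) = 2 + 40/3 = 46/3)
(w(R(22)) + u(S, j)) + 206237 = (46/3 + (-44 + 497 + 525)) + 206237 = (46/3 + 978) + 206237 = 2980/3 + 206237 = 621691/3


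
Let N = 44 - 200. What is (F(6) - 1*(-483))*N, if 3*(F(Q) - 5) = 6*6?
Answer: -78000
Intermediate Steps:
F(Q) = 17 (F(Q) = 5 + (6*6)/3 = 5 + (⅓)*36 = 5 + 12 = 17)
N = -156
(F(6) - 1*(-483))*N = (17 - 1*(-483))*(-156) = (17 + 483)*(-156) = 500*(-156) = -78000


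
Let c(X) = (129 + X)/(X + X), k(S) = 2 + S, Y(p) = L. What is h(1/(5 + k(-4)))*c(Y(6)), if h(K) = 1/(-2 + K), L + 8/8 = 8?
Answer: -204/35 ≈ -5.8286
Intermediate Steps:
L = 7 (L = -1 + 8 = 7)
Y(p) = 7
c(X) = (129 + X)/(2*X) (c(X) = (129 + X)/((2*X)) = (129 + X)*(1/(2*X)) = (129 + X)/(2*X))
h(1/(5 + k(-4)))*c(Y(6)) = ((½)*(129 + 7)/7)/(-2 + 1/(5 + (2 - 4))) = ((½)*(⅐)*136)/(-2 + 1/(5 - 2)) = (68/7)/(-2 + 1/3) = (68/7)/(-2 + ⅓) = (68/7)/(-5/3) = -⅗*68/7 = -204/35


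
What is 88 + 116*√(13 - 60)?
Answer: 88 + 116*I*√47 ≈ 88.0 + 795.26*I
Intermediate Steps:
88 + 116*√(13 - 60) = 88 + 116*√(-47) = 88 + 116*(I*√47) = 88 + 116*I*√47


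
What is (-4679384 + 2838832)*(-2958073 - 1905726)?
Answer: 8952074977048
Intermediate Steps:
(-4679384 + 2838832)*(-2958073 - 1905726) = -1840552*(-4863799) = 8952074977048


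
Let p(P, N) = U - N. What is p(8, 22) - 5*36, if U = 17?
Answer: -185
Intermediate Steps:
p(P, N) = 17 - N
p(8, 22) - 5*36 = (17 - 1*22) - 5*36 = (17 - 22) - 1*180 = -5 - 180 = -185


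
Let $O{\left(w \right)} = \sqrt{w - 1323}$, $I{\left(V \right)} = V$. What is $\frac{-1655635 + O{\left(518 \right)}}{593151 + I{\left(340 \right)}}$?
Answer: $- \frac{1655635}{593491} + \frac{i \sqrt{805}}{593491} \approx -2.7897 + 4.7806 \cdot 10^{-5} i$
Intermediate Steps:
$O{\left(w \right)} = \sqrt{-1323 + w}$
$\frac{-1655635 + O{\left(518 \right)}}{593151 + I{\left(340 \right)}} = \frac{-1655635 + \sqrt{-1323 + 518}}{593151 + 340} = \frac{-1655635 + \sqrt{-805}}{593491} = \left(-1655635 + i \sqrt{805}\right) \frac{1}{593491} = - \frac{1655635}{593491} + \frac{i \sqrt{805}}{593491}$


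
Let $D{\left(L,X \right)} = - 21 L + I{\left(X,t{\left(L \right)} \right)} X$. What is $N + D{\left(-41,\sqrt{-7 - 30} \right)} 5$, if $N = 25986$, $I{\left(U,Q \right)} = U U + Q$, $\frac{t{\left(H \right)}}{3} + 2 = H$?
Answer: $30291 - 830 i \sqrt{37} \approx 30291.0 - 5048.7 i$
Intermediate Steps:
$t{\left(H \right)} = -6 + 3 H$
$I{\left(U,Q \right)} = Q + U^{2}$ ($I{\left(U,Q \right)} = U^{2} + Q = Q + U^{2}$)
$D{\left(L,X \right)} = - 21 L + X \left(-6 + X^{2} + 3 L\right)$ ($D{\left(L,X \right)} = - 21 L + \left(\left(-6 + 3 L\right) + X^{2}\right) X = - 21 L + \left(-6 + X^{2} + 3 L\right) X = - 21 L + X \left(-6 + X^{2} + 3 L\right)$)
$N + D{\left(-41,\sqrt{-7 - 30} \right)} 5 = 25986 + \left(\left(-21\right) \left(-41\right) + \sqrt{-7 - 30} \left(-6 + \left(\sqrt{-7 - 30}\right)^{2} + 3 \left(-41\right)\right)\right) 5 = 25986 + \left(861 + \sqrt{-37} \left(-6 + \left(\sqrt{-37}\right)^{2} - 123\right)\right) 5 = 25986 + \left(861 + i \sqrt{37} \left(-6 + \left(i \sqrt{37}\right)^{2} - 123\right)\right) 5 = 25986 + \left(861 + i \sqrt{37} \left(-6 - 37 - 123\right)\right) 5 = 25986 + \left(861 + i \sqrt{37} \left(-166\right)\right) 5 = 25986 + \left(861 - 166 i \sqrt{37}\right) 5 = 25986 + \left(4305 - 830 i \sqrt{37}\right) = 30291 - 830 i \sqrt{37}$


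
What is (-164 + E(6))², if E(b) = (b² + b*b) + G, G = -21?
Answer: 12769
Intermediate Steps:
E(b) = -21 + 2*b² (E(b) = (b² + b*b) - 21 = (b² + b²) - 21 = 2*b² - 21 = -21 + 2*b²)
(-164 + E(6))² = (-164 + (-21 + 2*6²))² = (-164 + (-21 + 2*36))² = (-164 + (-21 + 72))² = (-164 + 51)² = (-113)² = 12769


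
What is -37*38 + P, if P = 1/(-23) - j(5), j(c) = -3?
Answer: -32270/23 ≈ -1403.0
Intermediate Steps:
P = 68/23 (P = 1/(-23) - 1*(-3) = -1/23 + 3 = 68/23 ≈ 2.9565)
-37*38 + P = -37*38 + 68/23 = -1406 + 68/23 = -32270/23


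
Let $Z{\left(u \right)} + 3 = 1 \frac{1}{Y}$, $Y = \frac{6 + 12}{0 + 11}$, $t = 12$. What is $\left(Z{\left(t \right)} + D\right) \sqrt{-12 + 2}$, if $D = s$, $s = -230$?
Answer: $- \frac{4183 i \sqrt{10}}{18} \approx - 734.88 i$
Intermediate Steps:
$Y = \frac{18}{11} \approx 1.6364$
$D = -230$
$Z{\left(u \right)} = - \frac{43}{18}$ ($Z{\left(u \right)} = -3 + 1 \frac{1}{\frac{18}{11}} = -3 + 1 \cdot \frac{11}{18} = -3 + \frac{11}{18} = - \frac{43}{18}$)
$\left(Z{\left(t \right)} + D\right) \sqrt{-12 + 2} = \left(- \frac{43}{18} - 230\right) \sqrt{-12 + 2} = - \frac{4183 \sqrt{-10}}{18} = - \frac{4183 i \sqrt{10}}{18}$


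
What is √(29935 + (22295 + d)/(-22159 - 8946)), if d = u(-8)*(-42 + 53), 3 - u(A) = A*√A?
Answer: √(28962047370935 - 5474480*I*√2)/31105 ≈ 173.02 - 2.3125e-5*I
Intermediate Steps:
u(A) = 3 - A^(3/2) (u(A) = 3 - A*√A = 3 - A^(3/2))
d = 33 + 176*I*√2 (d = (3 - (-8)^(3/2))*(-42 + 53) = (3 - (-16)*I*√2)*11 = (3 + 16*I*√2)*11 = 33 + 176*I*√2 ≈ 33.0 + 248.9*I)
√(29935 + (22295 + d)/(-22159 - 8946)) = √(29935 + (22295 + (33 + 176*I*√2))/(-22159 - 8946)) = √(29935 + (22328 + 176*I*√2)/(-31105)) = √(29935 + (22328 + 176*I*√2)*(-1/31105)) = √(29935 + (-22328/31105 - 176*I*√2/31105)) = √(931105847/31105 - 176*I*√2/31105)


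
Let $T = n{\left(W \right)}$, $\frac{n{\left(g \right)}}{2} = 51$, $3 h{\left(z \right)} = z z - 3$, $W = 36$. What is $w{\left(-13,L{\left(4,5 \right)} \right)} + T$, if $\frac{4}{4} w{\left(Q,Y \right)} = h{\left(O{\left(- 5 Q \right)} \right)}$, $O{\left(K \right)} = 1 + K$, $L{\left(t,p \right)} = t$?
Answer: $1553$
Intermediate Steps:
$h{\left(z \right)} = -1 + \frac{z^{2}}{3}$ ($h{\left(z \right)} = \frac{z z - 3}{3} = \frac{z^{2} - 3}{3} = \frac{-3 + z^{2}}{3} = -1 + \frac{z^{2}}{3}$)
$n{\left(g \right)} = 102$ ($n{\left(g \right)} = 2 \cdot 51 = 102$)
$T = 102$
$w{\left(Q,Y \right)} = -1 + \frac{\left(1 - 5 Q\right)^{2}}{3}$
$w{\left(-13,L{\left(4,5 \right)} \right)} + T = \left(-1 + \frac{\left(-1 + 5 \left(-13\right)\right)^{2}}{3}\right) + 102 = \left(-1 + \frac{\left(-1 - 65\right)^{2}}{3}\right) + 102 = \left(-1 + \frac{\left(-66\right)^{2}}{3}\right) + 102 = \left(-1 + \frac{1}{3} \cdot 4356\right) + 102 = \left(-1 + 1452\right) + 102 = 1451 + 102 = 1553$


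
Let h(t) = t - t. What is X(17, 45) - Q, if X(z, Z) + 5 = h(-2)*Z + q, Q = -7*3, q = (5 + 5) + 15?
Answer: 41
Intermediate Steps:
h(t) = 0
q = 25 (q = 10 + 15 = 25)
Q = -21
X(z, Z) = 20 (X(z, Z) = -5 + (0*Z + 25) = -5 + (0 + 25) = -5 + 25 = 20)
X(17, 45) - Q = 20 - 1*(-21) = 20 + 21 = 41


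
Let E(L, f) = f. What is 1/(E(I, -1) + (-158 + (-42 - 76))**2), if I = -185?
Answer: 1/76175 ≈ 1.3128e-5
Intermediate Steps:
1/(E(I, -1) + (-158 + (-42 - 76))**2) = 1/(-1 + (-158 + (-42 - 76))**2) = 1/(-1 + (-158 - 118)**2) = 1/(-1 + (-276)**2) = 1/(-1 + 76176) = 1/76175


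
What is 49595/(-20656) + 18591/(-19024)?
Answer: -20742359/6139996 ≈ -3.3782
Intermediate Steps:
49595/(-20656) + 18591/(-19024) = 49595*(-1/20656) + 18591*(-1/19024) = -49595/20656 - 18591/19024 = -20742359/6139996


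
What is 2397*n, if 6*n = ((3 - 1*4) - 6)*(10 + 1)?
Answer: -61523/2 ≈ -30762.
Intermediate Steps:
n = -77/6 (n = (((3 - 1*4) - 6)*(10 + 1))/6 = (((3 - 4) - 6)*11)/6 = ((-1 - 6)*11)/6 = (-7*11)/6 = (⅙)*(-77) = -77/6 ≈ -12.833)
2397*n = 2397*(-77/6) = -61523/2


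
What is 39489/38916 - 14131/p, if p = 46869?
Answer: 48181035/67553852 ≈ 0.71322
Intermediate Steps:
39489/38916 - 14131/p = 39489/38916 - 14131/46869 = 39489*(1/38916) - 14131*1/46869 = 13163/12972 - 14131/46869 = 48181035/67553852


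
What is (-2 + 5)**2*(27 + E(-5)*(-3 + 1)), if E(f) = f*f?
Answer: -207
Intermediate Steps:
E(f) = f**2
(-2 + 5)**2*(27 + E(-5)*(-3 + 1)) = (-2 + 5)**2*(27 + (-5)**2*(-3 + 1)) = 3**2*(27 + 25*(-2)) = 9*(27 - 50) = 9*(-23) = -207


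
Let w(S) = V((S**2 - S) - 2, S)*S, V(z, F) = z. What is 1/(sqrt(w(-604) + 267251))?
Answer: -I*sqrt(220445221)/220445221 ≈ -6.7352e-5*I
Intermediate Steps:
w(S) = S*(-2 + S**2 - S) (w(S) = ((S**2 - S) - 2)*S = (-2 + S**2 - S)*S = S*(-2 + S**2 - S))
1/(sqrt(w(-604) + 267251)) = 1/(sqrt(-604*(-2 + (-604)**2 - 1*(-604)) + 267251)) = 1/(sqrt(-604*(-2 + 364816 + 604) + 267251)) = 1/(sqrt(-604*365418 + 267251)) = 1/(sqrt(-220712472 + 267251)) = 1/(sqrt(-220445221)) = 1/(I*sqrt(220445221)) = -I*sqrt(220445221)/220445221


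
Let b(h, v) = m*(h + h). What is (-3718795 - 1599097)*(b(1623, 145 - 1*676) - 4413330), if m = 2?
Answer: 23435088545496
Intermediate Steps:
b(h, v) = 4*h (b(h, v) = 2*(h + h) = 2*(2*h) = 4*h)
(-3718795 - 1599097)*(b(1623, 145 - 1*676) - 4413330) = (-3718795 - 1599097)*(4*1623 - 4413330) = -5317892*(6492 - 4413330) = -5317892*(-4406838) = 23435088545496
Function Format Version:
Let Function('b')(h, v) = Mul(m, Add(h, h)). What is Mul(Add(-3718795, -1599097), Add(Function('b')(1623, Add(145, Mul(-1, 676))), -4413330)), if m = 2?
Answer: 23435088545496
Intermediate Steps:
Function('b')(h, v) = Mul(4, h) (Function('b')(h, v) = Mul(2, Add(h, h)) = Mul(2, Mul(2, h)) = Mul(4, h))
Mul(Add(-3718795, -1599097), Add(Function('b')(1623, Add(145, Mul(-1, 676))), -4413330)) = Mul(Add(-3718795, -1599097), Add(Mul(4, 1623), -4413330)) = Mul(-5317892, Add(6492, -4413330)) = Mul(-5317892, -4406838) = 23435088545496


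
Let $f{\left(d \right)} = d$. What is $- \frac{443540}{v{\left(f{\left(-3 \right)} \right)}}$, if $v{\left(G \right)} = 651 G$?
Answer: $\frac{443540}{1953} \approx 227.11$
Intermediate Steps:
$- \frac{443540}{v{\left(f{\left(-3 \right)} \right)}} = - \frac{443540}{651 \left(-3\right)} = - \frac{443540}{-1953} = \left(-443540\right) \left(- \frac{1}{1953}\right) = \frac{443540}{1953}$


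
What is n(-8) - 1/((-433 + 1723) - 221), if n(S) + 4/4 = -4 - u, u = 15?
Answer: -21381/1069 ≈ -20.001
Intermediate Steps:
n(S) = -20 (n(S) = -1 + (-4 - 1*15) = -1 + (-4 - 15) = -1 - 19 = -20)
n(-8) - 1/((-433 + 1723) - 221) = -20 - 1/((-433 + 1723) - 221) = -20 - 1/(1290 - 221) = -20 - 1/1069 = -21381/1069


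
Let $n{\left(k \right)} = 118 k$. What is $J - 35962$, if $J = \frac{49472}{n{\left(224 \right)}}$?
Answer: $- \frac{14851533}{413} \approx -35960.0$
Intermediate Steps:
$J = \frac{773}{413}$ ($J = \frac{49472}{118 \cdot 224} = \frac{49472}{26432} = 49472 \cdot \frac{1}{26432} = \frac{773}{413} \approx 1.8717$)
$J - 35962 = \frac{773}{413} - 35962 = - \frac{14851533}{413}$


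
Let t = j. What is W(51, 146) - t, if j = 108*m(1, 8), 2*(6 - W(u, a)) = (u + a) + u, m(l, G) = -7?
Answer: 638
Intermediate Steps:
W(u, a) = 6 - u - a/2 (W(u, a) = 6 - ((u + a) + u)/2 = 6 - ((a + u) + u)/2 = 6 - (a + 2*u)/2 = 6 + (-u - a/2) = 6 - u - a/2)
j = -756 (j = 108*(-7) = -756)
t = -756
W(51, 146) - t = (6 - 1*51 - ½*146) - 1*(-756) = (6 - 51 - 73) + 756 = -118 + 756 = 638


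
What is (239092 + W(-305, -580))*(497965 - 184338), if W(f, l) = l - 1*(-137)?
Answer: 74846769923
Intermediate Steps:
W(f, l) = 137 + l (W(f, l) = l + 137 = 137 + l)
(239092 + W(-305, -580))*(497965 - 184338) = (239092 + (137 - 580))*(497965 - 184338) = (239092 - 443)*313627 = 238649*313627 = 74846769923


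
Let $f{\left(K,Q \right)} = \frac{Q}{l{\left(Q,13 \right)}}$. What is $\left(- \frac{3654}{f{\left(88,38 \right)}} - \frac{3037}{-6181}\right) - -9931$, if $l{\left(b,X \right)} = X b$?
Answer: $- \frac{232223314}{6181} \approx -37571.0$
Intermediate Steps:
$f{\left(K,Q \right)} = \frac{1}{13}$ ($f{\left(K,Q \right)} = \frac{Q}{13 Q} = Q \frac{1}{13 Q} = \frac{1}{13}$)
$\left(- \frac{3654}{f{\left(88,38 \right)}} - \frac{3037}{-6181}\right) - -9931 = \left(- 3654 \frac{1}{\frac{1}{13}} - \frac{3037}{-6181}\right) - -9931 = \left(\left(-3654\right) 13 - - \frac{3037}{6181}\right) + 9931 = \left(-47502 + \frac{3037}{6181}\right) + 9931 = - \frac{293606825}{6181} + 9931 = - \frac{232223314}{6181}$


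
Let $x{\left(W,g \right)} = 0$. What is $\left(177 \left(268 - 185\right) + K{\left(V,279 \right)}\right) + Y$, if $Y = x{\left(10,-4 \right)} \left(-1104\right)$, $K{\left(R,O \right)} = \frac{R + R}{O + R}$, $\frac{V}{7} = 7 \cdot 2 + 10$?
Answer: $\frac{2189071}{149} \approx 14692.0$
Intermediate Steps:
$V = 168$ ($V = 7 \left(7 \cdot 2 + 10\right) = 7 \left(14 + 10\right) = 7 \cdot 24 = 168$)
$K{\left(R,O \right)} = \frac{2 R}{O + R}$
$Y = 0$ ($Y = 0 \left(-1104\right) = 0$)
$\left(177 \left(268 - 185\right) + K{\left(V,279 \right)}\right) + Y = \left(177 \left(268 - 185\right) + 2 \cdot 168 \frac{1}{279 + 168}\right) + 0 = \left(177 \cdot 83 + 2 \cdot 168 \cdot \frac{1}{447}\right) + 0 = \left(14691 + 2 \cdot 168 \cdot \frac{1}{447}\right) + 0 = \left(14691 + \frac{112}{149}\right) + 0 = \frac{2189071}{149} + 0 = \frac{2189071}{149}$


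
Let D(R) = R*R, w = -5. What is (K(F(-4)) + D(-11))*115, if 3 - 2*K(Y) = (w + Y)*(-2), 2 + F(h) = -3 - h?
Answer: 26795/2 ≈ 13398.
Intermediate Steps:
F(h) = -5 - h (F(h) = -2 + (-3 - h) = -5 - h)
D(R) = R²
K(Y) = -7/2 + Y (K(Y) = 3/2 - (-5 + Y)*(-2)/2 = 3/2 - (10 - 2*Y)/2 = 3/2 + (-5 + Y) = -7/2 + Y)
(K(F(-4)) + D(-11))*115 = ((-7/2 + (-5 - 1*(-4))) + (-11)²)*115 = ((-7/2 + (-5 + 4)) + 121)*115 = ((-7/2 - 1) + 121)*115 = (-9/2 + 121)*115 = (233/2)*115 = 26795/2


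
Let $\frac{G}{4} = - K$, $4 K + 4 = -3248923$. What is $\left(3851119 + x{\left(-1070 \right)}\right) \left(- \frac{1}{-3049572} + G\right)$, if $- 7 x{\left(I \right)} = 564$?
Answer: $\frac{267088222074919151905}{21347004} \approx 1.2512 \cdot 10^{13}$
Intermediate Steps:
$K = - \frac{3248927}{4}$ ($K = -1 + \frac{1}{4} \left(-3248923\right) = -1 - \frac{3248923}{4} = - \frac{3248927}{4} \approx -8.1223 \cdot 10^{5}$)
$x{\left(I \right)} = - \frac{564}{7}$ ($x{\left(I \right)} = \left(- \frac{1}{7}\right) 564 = - \frac{564}{7}$)
$G = 3248927$ ($G = 4 \left(\left(-1\right) \left(- \frac{3248927}{4}\right)\right) = 4 \cdot \frac{3248927}{4} = 3248927$)
$\left(3851119 + x{\left(-1070 \right)}\right) \left(- \frac{1}{-3049572} + G\right) = \left(3851119 - \frac{564}{7}\right) \left(- \frac{1}{-3049572} + 3248927\right) = \frac{26957269 \left(\left(-1\right) \left(- \frac{1}{3049572}\right) + 3248927\right)}{7} = \frac{26957269 \left(\frac{1}{3049572} + 3248927\right)}{7} = \frac{26957269}{7} \cdot \frac{9907836809245}{3049572} = \frac{267088222074919151905}{21347004}$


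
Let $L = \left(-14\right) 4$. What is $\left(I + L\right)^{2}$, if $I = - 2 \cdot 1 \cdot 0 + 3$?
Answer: $2809$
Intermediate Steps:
$L = -56$
$I = 3$ ($I = \left(-2\right) 0 + 3 = 0 + 3 = 3$)
$\left(I + L\right)^{2} = \left(3 - 56\right)^{2} = \left(-53\right)^{2} = 2809$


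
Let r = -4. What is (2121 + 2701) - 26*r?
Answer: 4926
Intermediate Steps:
(2121 + 2701) - 26*r = (2121 + 2701) - 26*(-4) = 4822 + 104 = 4926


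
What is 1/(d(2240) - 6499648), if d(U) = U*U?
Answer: -1/1482048 ≈ -6.7474e-7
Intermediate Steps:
d(U) = U**2
1/(d(2240) - 6499648) = 1/(2240**2 - 6499648) = 1/(5017600 - 6499648) = 1/(-1482048) = -1/1482048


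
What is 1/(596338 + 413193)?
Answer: 1/1009531 ≈ 9.9056e-7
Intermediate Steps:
1/(596338 + 413193) = 1/1009531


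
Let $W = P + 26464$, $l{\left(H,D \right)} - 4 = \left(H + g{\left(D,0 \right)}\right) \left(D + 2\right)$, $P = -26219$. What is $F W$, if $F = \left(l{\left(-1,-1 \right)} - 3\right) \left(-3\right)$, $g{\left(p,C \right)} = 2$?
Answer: $-1470$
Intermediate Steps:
$l{\left(H,D \right)} = 4 + \left(2 + D\right) \left(2 + H\right)$ ($l{\left(H,D \right)} = 4 + \left(H + 2\right) \left(D + 2\right) = 4 + \left(2 + H\right) \left(2 + D\right) = 4 + \left(2 + D\right) \left(2 + H\right)$)
$W = 245$ ($W = -26219 + 26464 = 245$)
$F = -6$ ($F = \left(\left(8 + 2 \left(-1\right) + 2 \left(-1\right) - -1\right) - 3\right) \left(-3\right) = \left(\left(8 - 2 - 2 + 1\right) - 3\right) \left(-3\right) = \left(5 - 3\right) \left(-3\right) = 2 \left(-3\right) = -6$)
$F W = \left(-6\right) 245 = -1470$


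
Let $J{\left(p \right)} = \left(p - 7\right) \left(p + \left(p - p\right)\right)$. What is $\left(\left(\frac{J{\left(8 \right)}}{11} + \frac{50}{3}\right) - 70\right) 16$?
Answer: $- \frac{27776}{33} \approx -841.7$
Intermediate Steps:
$J{\left(p \right)} = p \left(-7 + p\right)$ ($J{\left(p \right)} = \left(-7 + p\right) \left(p + 0\right) = \left(-7 + p\right) p = p \left(-7 + p\right)$)
$\left(\left(\frac{J{\left(8 \right)}}{11} + \frac{50}{3}\right) - 70\right) 16 = \left(\left(\frac{8 \left(-7 + 8\right)}{11} + \frac{50}{3}\right) - 70\right) 16 = \left(\left(8 \cdot 1 \cdot \frac{1}{11} + 50 \cdot \frac{1}{3}\right) - 70\right) 16 = \left(\left(8 \cdot \frac{1}{11} + \frac{50}{3}\right) - 70\right) 16 = \left(\left(\frac{8}{11} + \frac{50}{3}\right) - 70\right) 16 = \left(\frac{574}{33} - 70\right) 16 = \left(- \frac{1736}{33}\right) 16 = - \frac{27776}{33}$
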